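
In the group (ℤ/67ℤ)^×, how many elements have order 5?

0

φ(67) = 67 − 1 = 66 = 2 · 3 · 11.
Since (Z/67Z)^× is cyclic of order 66, the number of elements of order d is φ(d) when d | 66 and 0 otherwise.
Since 5 ∤ 66, the count is 0.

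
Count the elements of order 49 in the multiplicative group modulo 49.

0

φ(49) = φ(7^2) = 7·(7−1) = 42 = 2 · 3 · 7.
(Z/49Z)^× is cyclic (|G| = 42); a cyclic group of order m has exactly φ(d) elements of each order d | m, and none otherwise.
49 does not divide 42, so no element of (Z/49Z)^× has order 49.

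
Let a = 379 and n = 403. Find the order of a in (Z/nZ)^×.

The order of 379 must divide φ(403) = φ(13·31) = (13−1)·(31−1) = 12·30 = 360 = 2^3 · 3^2 · 5.
Divisors of 360: 1, 2, 3, 4, 5, 6, 8, 9, 10, 12, 15, 18, 20, 24, 30, 36, 40, 45, 60, 72, 90, 120, 180, 360.
Check 379^d mod 403 for each divisor in increasing order:
379^1 ≡ 379
379^2 ≡ 173
379^3 ≡ 281
379^4 ≡ 107
379^5 ≡ 253
379^6 ≡ 376
379^8 ≡ 165
379^9 ≡ 70
379^10 ≡ 335
379^12 ≡ 326
379^15 ≡ 125
379^18 ≡ 64
379^20 ≡ 191
379^24 ≡ 287
379^30 ≡ 311
379^36 ≡ 66
379^40 ≡ 211
379^45 ≡ 187
379^60 ≡ 1
The smallest such exponent is 60, so the order of 379 is 60.

60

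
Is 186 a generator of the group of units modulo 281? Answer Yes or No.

Yes

φ(281) = 281 − 1 = 280 = 2^3 · 5 · 7.
An element g generates (Z/281Z)^× iff g^(280/q) ≢ 1 (mod 281) for each prime q ∈ {2, 5, 7}.
186^140 ≡ 280 (mod 281)  [q = 2: ≢ 1 ✓]
186^56 ≡ 90 (mod 281)  [q = 5: ≢ 1 ✓]
186^40 ≡ 249 (mod 281)  [q = 7: ≢ 1 ✓]
All checks pass, so 186 has order 280 and is a primitive root modulo 281.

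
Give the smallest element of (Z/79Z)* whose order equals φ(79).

φ(79) = 79 − 1 = 78 = 2 · 3 · 13.
g is a primitive root iff g^(78/q) ≢ 1 (mod 79) for each prime q ∈ {2, 3, 13}.
g = 2: 2^39 ≡ 1 — hits 1, so not a primitive root.
g = 3: 3^39 ≡ 78; 3^26 ≡ 23; 3^6 ≡ 18 — none is 1, so 3 is a primitive root.
So 3 is the smallest generator of (Z/79Z)^×.

3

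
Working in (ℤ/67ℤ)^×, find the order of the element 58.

ord(58) | φ(67) = 67 − 1 = 66 = 2 · 3 · 11.
Divisors of 66: 1, 2, 3, 6, 11, 22, 33, 66.
Check 58^d mod 67 for each divisor in increasing order:
58^1 ≡ 58 (mod 67)
58^2 ≡ 14 (mod 67)
58^3 ≡ 8 (mod 67)
58^6 ≡ 64 (mod 67)
58^11 ≡ 66 (mod 67)
58^22 ≡ 1 (mod 67) ✓
So ord_67(58) = 22.

22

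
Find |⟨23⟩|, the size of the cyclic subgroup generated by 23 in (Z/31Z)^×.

By Lagrange's theorem, ord_31(23) divides φ(31) = 31 − 1 = 30 = 2 · 3 · 5.
Divisors of 30: 1, 2, 3, 5, 6, 10, 15, 30.
Test each divisor d:
23^1 ≡ 23 (mod 31)
23^2 ≡ 2 (mod 31)
23^3 ≡ 15 (mod 31)
23^5 ≡ 30 (mod 31)
23^6 ≡ 8 (mod 31)
23^10 ≡ 1 (mod 31) ✓
Hence ord(23) = 10.

10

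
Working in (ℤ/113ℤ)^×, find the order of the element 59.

By Lagrange's theorem, ord_113(59) divides φ(113) = 113 − 1 = 112 = 2^4 · 7.
Divisors of 112: 1, 2, 4, 7, 8, 14, 16, 28, 56, 112.
Check 59^d mod 113 for each divisor in increasing order:
59^1 ≡ 59 (mod 113)
59^2 ≡ 91 (mod 113)
59^4 ≡ 32 (mod 113)
59^7 ≡ 48 (mod 113)
59^8 ≡ 7 (mod 113)
59^14 ≡ 44 (mod 113)
59^16 ≡ 49 (mod 113)
59^28 ≡ 15 (mod 113)
59^56 ≡ 112 (mod 113)
59^112 ≡ 1 (mod 113) ✓
So ord_113(59) = 112.

112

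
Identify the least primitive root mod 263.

5

φ(263) = 263 − 1 = 262 = 2 · 131.
Test candidates g = 2, 3, … against the prime factors q ∈ {2, 131} of φ(263): g is a generator iff g^(262/q) ≢ 1 for every such q.
g = 2: 2^131 ≡ 1 — hits 1, so not a primitive root.
g = 3: 3^131 ≡ 1 — hits 1, so not a primitive root.
g = 4: 4^131 ≡ 1 — hits 1, so not a primitive root.
g = 5: 5^131 ≡ 262; 5^2 ≡ 25 — none is 1, so 5 is a primitive root.
The smallest primitive root modulo 263 is 5.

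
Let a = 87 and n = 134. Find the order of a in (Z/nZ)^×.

The order of 87 must divide φ(134) = φ(2)·φ(67) = 1·66 = 66 = 2 · 3 · 11.
Divisors of 66: 1, 2, 3, 6, 11, 22, 33, 66.
Check 87^d mod 134 for each divisor in increasing order:
87^1 ≡ 87
87^2 ≡ 65
87^3 ≡ 27
87^6 ≡ 59
87^11 ≡ 97
87^22 ≡ 29
87^33 ≡ 133
87^66 ≡ 1
The smallest such exponent is 66, so the order of 87 is 66.

66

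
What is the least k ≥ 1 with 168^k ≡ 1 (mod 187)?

40

ord(168) | φ(187) = φ(11·17) = (11−1)·(17−1) = 10·16 = 160 = 2^5 · 5.
Divisors of 160: 1, 2, 4, 5, 8, 10, 16, 20, 32, 40, 80, 160.
Evaluate successive powers at the divisors of 160:
168^1 ≡ 168 (mod 187)
168^2 ≡ 174 (mod 187)
168^4 ≡ 169 (mod 187)
168^5 ≡ 155 (mod 187)
168^8 ≡ 137 (mod 187)
168^10 ≡ 89 (mod 187)
168^16 ≡ 69 (mod 187)
168^20 ≡ 67 (mod 187)
168^32 ≡ 86 (mod 187)
168^40 ≡ 1 (mod 187) ✓
Hence ord(168) = 40.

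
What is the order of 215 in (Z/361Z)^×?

171

By Lagrange's theorem, ord_361(215) divides φ(361) = φ(19^2) = 19·(19−1) = 342 = 2 · 3^2 · 19.
Divisors of 342: 1, 2, 3, 6, 9, 18, 19, 38, 57, 114, 171, 342.
Test each divisor d:
215^1 ≡ 215 (mod 361)
215^2 ≡ 17 (mod 361)
215^3 ≡ 45 (mod 361)
215^6 ≡ 220 (mod 361)
215^9 ≡ 153 (mod 361)
215^18 ≡ 305 (mod 361)
215^19 ≡ 234 (mod 361)
215^38 ≡ 245 (mod 361)
215^57 ≡ 292 (mod 361)
215^114 ≡ 68 (mod 361)
215^171 ≡ 1 (mod 361) ✓
So ord_361(215) = 171.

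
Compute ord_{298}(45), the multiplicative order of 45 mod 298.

The order of 45 must divide φ(298) = φ(2)·φ(149) = 1·148 = 148 = 2^2 · 37.
Divisors of 148: 1, 2, 4, 37, 74, 148.
Compute 45^d (mod 298) for the divisors d until we hit 1:
45^1 ≡ 45 (mod 298)
45^2 ≡ 237 (mod 298)
45^4 ≡ 145 (mod 298)
45^37 ≡ 297 (mod 298)
45^74 ≡ 1 (mod 298) ✓
The smallest such exponent is 74, so the order of 45 is 74.

74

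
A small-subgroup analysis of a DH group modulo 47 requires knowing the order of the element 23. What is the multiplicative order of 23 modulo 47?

46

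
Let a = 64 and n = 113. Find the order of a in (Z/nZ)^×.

ord(64) | φ(113) = 113 − 1 = 112 = 2^4 · 7.
Divisors of 112: 1, 2, 4, 7, 8, 14, 16, 28, 56, 112.
Check 64^d mod 113 for each divisor in increasing order:
64^1 ≡ 64
64^2 ≡ 28
64^4 ≡ 106
64^7 ≡ 112
64^8 ≡ 49
64^14 ≡ 1
Hence ord(64) = 14.

14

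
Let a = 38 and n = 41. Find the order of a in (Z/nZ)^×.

8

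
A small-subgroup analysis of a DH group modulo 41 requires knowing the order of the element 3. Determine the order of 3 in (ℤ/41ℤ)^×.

8

Since 3 ∈ (Z/41Z)^×, its order divides φ(41) = 41 − 1 = 40 = 2^3 · 5.
Divisors of 40: 1, 2, 4, 5, 8, 10, 20, 40.
Check 3^d mod 41 for each divisor in increasing order:
3^1 ≡ 3
3^2 ≡ 9
3^4 ≡ 40
3^5 ≡ 38
3^8 ≡ 1
The smallest such exponent is 8, so the order of 3 is 8.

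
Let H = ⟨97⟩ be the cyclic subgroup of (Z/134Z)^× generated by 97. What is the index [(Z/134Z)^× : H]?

11

The order of 97 must divide φ(134) = φ(2)·φ(67) = 1·66 = 66 = 2 · 3 · 11.
Divisors of 66: 1, 2, 3, 6, 11, 22, 33, 66.
Test each divisor d:
97^1 ≡ 97
97^2 ≡ 29
97^3 ≡ 133
97^6 ≡ 1
The order of 97 is 6, so the subgroup it generates has 6 elements.
Index = |(Z/134Z)^×| / |⟨97⟩| = 66 / 6 = 11.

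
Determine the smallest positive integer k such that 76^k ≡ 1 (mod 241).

16

The order of 76 must divide φ(241) = 241 − 1 = 240 = 2^4 · 3 · 5.
Divisors of 240: 1, 2, 3, 4, 5, 6, 8, 10, 12, 15, 16, 20, 24, 30, 40, 48, 60, 80, 120, 240.
Evaluate successive powers at the divisors of 240:
76^1 ≡ 76
76^2 ≡ 233
76^3 ≡ 115
76^4 ≡ 64
76^5 ≡ 44
76^6 ≡ 211
76^8 ≡ 240
76^10 ≡ 8
76^12 ≡ 177
76^15 ≡ 111
76^16 ≡ 1
Therefore the multiplicative order of 76 modulo 241 is 16.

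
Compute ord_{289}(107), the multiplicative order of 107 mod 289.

272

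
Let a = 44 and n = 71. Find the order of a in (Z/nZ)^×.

70

ord(44) | φ(71) = 71 − 1 = 70 = 2 · 5 · 7.
Divisors of 70: 1, 2, 5, 7, 10, 14, 35, 70.
Check 44^d mod 71 for each divisor in increasing order:
44^1 ≡ 44
44^2 ≡ 19
44^5 ≡ 51
44^7 ≡ 46
44^10 ≡ 45
44^14 ≡ 57
44^35 ≡ 70
44^70 ≡ 1
Therefore the multiplicative order of 44 modulo 71 is 70.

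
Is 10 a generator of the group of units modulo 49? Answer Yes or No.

Yes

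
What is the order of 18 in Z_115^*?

44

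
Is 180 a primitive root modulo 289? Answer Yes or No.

Yes

φ(289) = φ(17^2) = 17·(17−1) = 272 = 2^4 · 17.
It suffices to check that the order of 180 is not a proper divisor of 272: compute 180^(272/q) for q ∈ {2, 17}.
180^136 ≡ 288 (mod 289)  [q = 2: ≢ 1 ✓]
180^16 ≡ 120 (mod 289)  [q = 17: ≢ 1 ✓]
All checks pass, so 180 has order 272 and is a primitive root modulo 289.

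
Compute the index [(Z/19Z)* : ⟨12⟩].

3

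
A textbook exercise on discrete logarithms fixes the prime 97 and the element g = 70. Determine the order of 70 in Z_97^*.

16

The order of 70 must divide φ(97) = 97 − 1 = 96 = 2^5 · 3.
Divisors of 96: 1, 2, 3, 4, 6, 8, 12, 16, 24, 32, 48, 96.
Check 70^d mod 97 for each divisor in increasing order:
70^1 ≡ 70
70^2 ≡ 50
70^3 ≡ 8
70^4 ≡ 75
70^6 ≡ 64
70^8 ≡ 96
70^12 ≡ 22
70^16 ≡ 1
Therefore the multiplicative order of 70 modulo 97 is 16.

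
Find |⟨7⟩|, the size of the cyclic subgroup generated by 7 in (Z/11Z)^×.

Since 7 ∈ (Z/11Z)^×, its order divides φ(11) = 11 − 1 = 10 = 2 · 5.
Divisors of 10: 1, 2, 5, 10.
Check 7^d mod 11 for each divisor in increasing order:
7^1 ≡ 7 (mod 11)
7^2 ≡ 5 (mod 11)
7^5 ≡ 10 (mod 11)
7^10 ≡ 1 (mod 11) ✓
The smallest such exponent is 10, so the order of 7 is 10.

10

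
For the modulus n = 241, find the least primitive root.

7

φ(241) = 241 − 1 = 240 = 2^4 · 3 · 5.
g is a primitive root iff g^(240/q) ≢ 1 (mod 241) for each prime q ∈ {2, 3, 5}.
g = 2: 2^120 ≡ 1 — hits 1, so not a primitive root.
g = 3: 3^120 ≡ 1 — hits 1, so not a primitive root.
g = 4: 4^120 ≡ 1 — hits 1, so not a primitive root.
g = 5: 5^120 ≡ 1 — hits 1, so not a primitive root.
g = 6: 6^120 ≡ 1 — hits 1, so not a primitive root.
g = 7: 7^120 ≡ 240; 7^80 ≡ 15; 7^48 ≡ 91 — none is 1, so 7 is a primitive root.
The smallest primitive root modulo 241 is 7.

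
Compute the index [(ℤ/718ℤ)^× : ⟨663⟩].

1

The order of 663 must divide φ(718) = φ(2)·φ(359) = 1·358 = 358 = 2 · 179.
Divisors of 358: 1, 2, 179, 358.
Evaluate successive powers at the divisors of 358:
663^1 ≡ 663 (mod 718)
663^2 ≡ 153 (mod 718)
663^179 ≡ 717 (mod 718)
663^358 ≡ 1 (mod 718) ✓
Thus |⟨663⟩| = ord(663) = 358.
[(Z/718Z)^× : ⟨663⟩] = 358/358 = 1.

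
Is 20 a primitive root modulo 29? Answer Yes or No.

φ(29) = 29 − 1 = 28 = 2^2 · 7.
An element g generates (Z/29Z)^× iff g^(28/q) ≢ 1 (mod 29) for each prime q ∈ {2, 7}.
20^14 ≡ 1 (mod 29)  [q = 2: ≡ 1 ✗]
20^4 ≡ 7 (mod 29)  [q = 7: ≢ 1 ✓]
20^14 ≡ 1 shows ord(20) | 14, strictly less than φ(29); not a primitive root.

No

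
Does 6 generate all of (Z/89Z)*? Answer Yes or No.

Yes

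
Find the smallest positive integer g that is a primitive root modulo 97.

φ(97) = 97 − 1 = 96 = 2^5 · 3.
g is a primitive root iff g^(96/q) ≢ 1 (mod 97) for each prime q ∈ {2, 3}.
g = 2: 2^48 ≡ 1 — hits 1, so not a primitive root.
g = 3: 3^48 ≡ 1 — hits 1, so not a primitive root.
g = 4: 4^48 ≡ 1 — hits 1, so not a primitive root.
g = 5: 5^48 ≡ 96; 5^32 ≡ 35 — none is 1, so 5 is a primitive root.
So 5 is the smallest generator of (Z/97Z)^×.

5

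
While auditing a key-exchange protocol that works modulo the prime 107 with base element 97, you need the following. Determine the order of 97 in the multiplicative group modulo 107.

106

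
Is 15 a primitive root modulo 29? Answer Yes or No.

Yes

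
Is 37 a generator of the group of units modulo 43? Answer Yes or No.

No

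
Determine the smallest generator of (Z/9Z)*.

2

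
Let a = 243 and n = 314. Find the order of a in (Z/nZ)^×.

78

The order of 243 must divide φ(314) = φ(2)·φ(157) = 1·156 = 156 = 2^2 · 3 · 13.
Divisors of 156: 1, 2, 3, 4, 6, 12, 13, 26, 39, 52, 78, 156.
Test each divisor d:
243^1 ≡ 243 (mod 314)
243^2 ≡ 17 (mod 314)
243^3 ≡ 49 (mod 314)
243^4 ≡ 289 (mod 314)
243^6 ≡ 203 (mod 314)
243^12 ≡ 75 (mod 314)
243^13 ≡ 13 (mod 314)
243^26 ≡ 169 (mod 314)
243^39 ≡ 313 (mod 314)
243^52 ≡ 301 (mod 314)
243^78 ≡ 1 (mod 314) ✓
Hence ord(243) = 78.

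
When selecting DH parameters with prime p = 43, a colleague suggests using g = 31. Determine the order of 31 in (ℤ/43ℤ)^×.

21

Since 31 ∈ (Z/43Z)^×, its order divides φ(43) = 43 − 1 = 42 = 2 · 3 · 7.
Divisors of 42: 1, 2, 3, 6, 7, 14, 21, 42.
Compute 31^d (mod 43) for the divisors d until we hit 1:
31^1 ≡ 31 (mod 43)
31^2 ≡ 15 (mod 43)
31^3 ≡ 35 (mod 43)
31^6 ≡ 21 (mod 43)
31^7 ≡ 6 (mod 43)
31^14 ≡ 36 (mod 43)
31^21 ≡ 1 (mod 43) ✓
So ord_43(31) = 21.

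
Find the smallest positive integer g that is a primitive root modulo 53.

φ(53) = 53 − 1 = 52 = 2^2 · 13.
Test candidates g = 2, 3, … against the prime factors q ∈ {2, 13} of φ(53): g is a generator iff g^(52/q) ≢ 1 for every such q.
g = 2: 2^26 ≡ 52; 2^4 ≡ 16 — none is 1, so 2 is a primitive root.
The smallest primitive root modulo 53 is 2.

2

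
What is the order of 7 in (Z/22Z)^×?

10

The order of 7 must divide φ(22) = φ(2)·φ(11) = 1·10 = 10 = 2 · 5.
Divisors of 10: 1, 2, 5, 10.
Test each divisor d:
7^1 ≡ 7 (mod 22)
7^2 ≡ 5 (mod 22)
7^5 ≡ 21 (mod 22)
7^10 ≡ 1 (mod 22) ✓
So ord_22(7) = 10.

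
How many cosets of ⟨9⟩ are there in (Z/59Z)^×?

2

ord(9) | φ(59) = 59 − 1 = 58 = 2 · 29.
Divisors of 58: 1, 2, 29, 58.
Compute 9^d (mod 59) for the divisors d until we hit 1:
9^1 ≡ 9 (mod 59)
9^2 ≡ 22 (mod 59)
9^29 ≡ 1 (mod 59) ✓
The order of 9 is 29, so the subgroup it generates has 29 elements.
[(Z/59Z)^× : ⟨9⟩] = 58/29 = 2.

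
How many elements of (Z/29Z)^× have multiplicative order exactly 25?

0

φ(29) = 29 − 1 = 28 = 2^2 · 7.
Since (Z/29Z)^× is cyclic of order 28, the number of elements of order d is φ(d) when d | 28 and 0 otherwise.
Here 28 is not a multiple of 25, so there are no elements of order 25.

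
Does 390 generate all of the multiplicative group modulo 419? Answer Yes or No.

Yes

φ(419) = 419 − 1 = 418 = 2 · 11 · 19.
An element g generates (Z/419Z)^× iff g^(418/q) ≢ 1 (mod 419) for each prime q ∈ {2, 11, 19}.
390^209 ≡ 418 (mod 419)  [q = 2: ≢ 1 ✓]
390^38 ≡ 300 (mod 419)  [q = 11: ≢ 1 ✓]
390^22 ≡ 329 (mod 419)  [q = 19: ≢ 1 ✓]
All checks pass, so 390 has order 418 and is a primitive root modulo 419.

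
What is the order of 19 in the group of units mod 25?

10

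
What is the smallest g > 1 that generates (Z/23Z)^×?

φ(23) = 23 − 1 = 22 = 2 · 11.
Test candidates g = 2, 3, … against the prime factors q ∈ {2, 11} of φ(23): g is a generator iff g^(22/q) ≢ 1 for every such q.
g = 2: 2^11 ≡ 1 — hits 1, so not a primitive root.
g = 3: 3^11 ≡ 1 — hits 1, so not a primitive root.
g = 4: 4^11 ≡ 1 — hits 1, so not a primitive root.
g = 5: 5^11 ≡ 22; 5^2 ≡ 2 — none is 1, so 5 is a primitive root.
Hence the least primitive root of 23 is 5.

5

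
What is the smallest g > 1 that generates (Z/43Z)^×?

3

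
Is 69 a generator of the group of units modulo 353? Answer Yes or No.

φ(353) = 353 − 1 = 352 = 2^5 · 11.
Test 69^(352/q) mod 353 for each prime factor q of 352:
69^176 ≡ 352 (mod 353)  [q = 2: ≢ 1 ✓]
69^32 ≡ 22 (mod 353)  [q = 11: ≢ 1 ✓]
None equal 1, so ord_353(69) = 352: 69 is a primitive root.

Yes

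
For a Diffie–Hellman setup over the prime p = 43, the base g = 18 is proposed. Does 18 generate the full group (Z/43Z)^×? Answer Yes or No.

φ(43) = 43 − 1 = 42 = 2 · 3 · 7.
18 is a primitive root mod 43 iff 18^(φ(43)/q) ≢ 1 for every prime q | φ(43), i.e. q ∈ {2, 3, 7}.
18^21 ≡ 42 (mod 43)  [q = 2: ≢ 1 ✓]
18^14 ≡ 6 (mod 43)  [q = 3: ≢ 1 ✓]
18^6 ≡ 41 (mod 43)  [q = 7: ≢ 1 ✓]
None equal 1, so ord_43(18) = 42: 18 is a primitive root.

Yes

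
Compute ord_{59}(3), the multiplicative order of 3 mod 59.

ord(3) | φ(59) = 59 − 1 = 58 = 2 · 29.
Divisors of 58: 1, 2, 29, 58.
Check 3^d mod 59 for each divisor in increasing order:
3^1 ≡ 3
3^2 ≡ 9
3^29 ≡ 1
Hence ord(3) = 29.

29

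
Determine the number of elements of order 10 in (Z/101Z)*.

φ(101) = 101 − 1 = 100 = 2^2 · 5^2.
(Z/101Z)^× is cyclic (|G| = 100); a cyclic group of order m has exactly φ(d) elements of each order d | m, and none otherwise.
10 = 2 · 5 divides 100, and φ(10) = 4.

4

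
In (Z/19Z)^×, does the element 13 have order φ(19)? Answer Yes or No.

Yes

φ(19) = 19 − 1 = 18 = 2 · 3^2.
It suffices to check that the order of 13 is not a proper divisor of 18: compute 13^(18/q) for q ∈ {2, 3}.
13^9 ≡ 18 (mod 19)  [q = 2: ≢ 1 ✓]
13^6 ≡ 11 (mod 19)  [q = 3: ≢ 1 ✓]
All checks pass, so 13 has order 18 and is a primitive root modulo 19.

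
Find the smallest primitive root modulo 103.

5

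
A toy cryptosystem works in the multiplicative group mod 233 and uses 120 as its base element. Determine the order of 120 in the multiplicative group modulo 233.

116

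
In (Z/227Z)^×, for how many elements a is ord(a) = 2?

φ(227) = 227 − 1 = 226 = 2 · 113.
(Z/227Z)^× is cyclic (|G| = 226); a cyclic group of order m has exactly φ(d) elements of each order d | m, and none otherwise.
2 | 226, and φ(2) = 2 − 1 = 1.

1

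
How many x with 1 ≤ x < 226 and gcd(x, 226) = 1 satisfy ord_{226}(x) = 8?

4

φ(226) = φ(2)·φ(113) = 1·112 = 112 = 2^4 · 7.
In a cyclic group of order 112, there are φ(d) elements of order d for each divisor d of 112, and zero for non-divisors.
8 = 2^3 divides 112, and φ(8) = 4.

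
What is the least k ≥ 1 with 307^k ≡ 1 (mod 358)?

By Lagrange's theorem, ord_358(307) divides φ(358) = φ(2)·φ(179) = 1·178 = 178 = 2 · 89.
Divisors of 178: 1, 2, 89, 178.
Check 307^d mod 358 for each divisor in increasing order:
307^1 ≡ 307 (mod 358)
307^2 ≡ 95 (mod 358)
307^89 ≡ 357 (mod 358)
307^178 ≡ 1 (mod 358) ✓
So ord_358(307) = 178.

178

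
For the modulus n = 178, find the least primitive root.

3

φ(178) = φ(2)·φ(89) = 1·88 = 88 = 2^3 · 11.
g is a primitive root iff g^(88/q) ≢ 1 (mod 178) for each prime q ∈ {2, 11}.
g = 2: gcd(2, 178) = 2 > 1, not a unit — skip.
g = 3: 3^44 ≡ 177; 3^8 ≡ 153 — none is 1, so 3 is a primitive root.
Hence the least primitive root of 178 is 3.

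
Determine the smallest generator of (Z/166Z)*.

5

φ(166) = φ(2)·φ(83) = 1·82 = 82 = 2 · 41.
g is a primitive root iff g^(82/q) ≢ 1 (mod 166) for each prime q ∈ {2, 41}.
g = 2: gcd(2, 166) = 2 > 1, not a unit — skip.
g = 3: 3^41 ≡ 1 — hits 1, so not a primitive root.
g = 4: gcd(4, 166) = 2 > 1, not a unit — skip.
g = 5: 5^41 ≡ 165; 5^2 ≡ 25 — none is 1, so 5 is a primitive root.
So 5 is the smallest generator of (Z/166Z)^×.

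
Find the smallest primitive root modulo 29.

2

φ(29) = 29 − 1 = 28 = 2^2 · 7.
g is a primitive root iff g^(28/q) ≢ 1 (mod 29) for each prime q ∈ {2, 7}.
g = 2: 2^14 ≡ 28; 2^4 ≡ 16 — none is 1, so 2 is a primitive root.
Hence the least primitive root of 29 is 2.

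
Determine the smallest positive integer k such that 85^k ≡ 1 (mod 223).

222

ord(85) | φ(223) = 223 − 1 = 222 = 2 · 3 · 37.
Divisors of 222: 1, 2, 3, 6, 37, 74, 111, 222.
Compute 85^d (mod 223) for the divisors d until we hit 1:
85^1 ≡ 85
85^2 ≡ 89
85^3 ≡ 206
85^6 ≡ 66
85^37 ≡ 40
85^74 ≡ 39
85^111 ≡ 222
85^222 ≡ 1
So ord_223(85) = 222.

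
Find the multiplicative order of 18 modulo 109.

ord(18) | φ(109) = 109 − 1 = 108 = 2^2 · 3^3.
Divisors of 108: 1, 2, 3, 4, 6, 9, 12, 18, 27, 36, 54, 108.
Test each divisor d:
18^1 ≡ 18 (mod 109)
18^2 ≡ 106 (mod 109)
18^3 ≡ 55 (mod 109)
18^4 ≡ 9 (mod 109)
18^6 ≡ 82 (mod 109)
18^9 ≡ 41 (mod 109)
18^12 ≡ 75 (mod 109)
18^18 ≡ 46 (mod 109)
18^27 ≡ 33 (mod 109)
18^36 ≡ 45 (mod 109)
18^54 ≡ 108 (mod 109)
18^108 ≡ 1 (mod 109) ✓
Therefore the multiplicative order of 18 modulo 109 is 108.

108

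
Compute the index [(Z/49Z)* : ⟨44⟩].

The order of 44 must divide φ(49) = φ(7^2) = 7·(7−1) = 42 = 2 · 3 · 7.
Divisors of 42: 1, 2, 3, 6, 7, 14, 21, 42.
Compute 44^d (mod 49) for the divisors d until we hit 1:
44^1 ≡ 44 (mod 49)
44^2 ≡ 25 (mod 49)
44^3 ≡ 22 (mod 49)
44^6 ≡ 43 (mod 49)
44^7 ≡ 30 (mod 49)
44^14 ≡ 18 (mod 49)
44^21 ≡ 1 (mod 49) ✓
The order of 44 is 21, so the subgroup it generates has 21 elements.
The index is φ(49) / ord(44) = 42 / 21 = 2.

2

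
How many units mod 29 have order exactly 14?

6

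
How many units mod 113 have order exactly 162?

φ(113) = 113 − 1 = 112 = 2^4 · 7.
(Z/113Z)^× is cyclic (|G| = 112); a cyclic group of order m has exactly φ(d) elements of each order d | m, and none otherwise.
162 does not divide 112, so no element of (Z/113Z)^× has order 162.

0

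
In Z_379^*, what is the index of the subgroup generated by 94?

54

Since 94 ∈ (Z/379Z)^×, its order divides φ(379) = 379 − 1 = 378 = 2 · 3^3 · 7.
Divisors of 378: 1, 2, 3, 6, 7, 9, 14, 18, 21, 27, 42, 54, 63, 126, 189, 378.
Check 94^d mod 379 for each divisor in increasing order:
94^1 ≡ 94
94^2 ≡ 119
94^3 ≡ 195
94^6 ≡ 125
94^7 ≡ 1
Thus |⟨94⟩| = ord(94) = 7.
[(Z/379Z)^× : ⟨94⟩] = 378/7 = 54.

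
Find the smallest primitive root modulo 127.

3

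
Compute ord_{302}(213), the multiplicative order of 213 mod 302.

75

By Lagrange's theorem, ord_302(213) divides φ(302) = φ(2)·φ(151) = 1·150 = 150 = 2 · 3 · 5^2.
Divisors of 150: 1, 2, 3, 5, 6, 10, 15, 25, 30, 50, 75, 150.
Test each divisor d:
213^1 ≡ 213
213^2 ≡ 69
213^3 ≡ 201
213^5 ≡ 279
213^6 ≡ 235
213^10 ≡ 227
213^15 ≡ 215
213^25 ≡ 183
213^30 ≡ 19
213^50 ≡ 269
213^75 ≡ 1
Therefore the multiplicative order of 213 modulo 302 is 75.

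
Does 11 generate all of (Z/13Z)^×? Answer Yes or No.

Yes

φ(13) = 13 − 1 = 12 = 2^2 · 3.
Test 11^(12/q) mod 13 for each prime factor q of 12:
11^6 ≡ 12 (mod 13)  [q = 2: ≢ 1 ✓]
11^4 ≡ 3 (mod 13)  [q = 3: ≢ 1 ✓]
Every test exponent gives a nontrivial residue, hence 11 generates the full group.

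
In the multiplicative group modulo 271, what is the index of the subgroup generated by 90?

ord(90) | φ(271) = 271 − 1 = 270 = 2 · 3^3 · 5.
Divisors of 270: 1, 2, 3, 5, 6, 9, 10, 15, 18, 27, 30, 45, 54, 90, 135, 270.
Test each divisor d:
90^1 ≡ 90
90^2 ≡ 241
90^3 ≡ 10
90^5 ≡ 242
90^6 ≡ 100
90^9 ≡ 187
90^10 ≡ 28
90^15 ≡ 1
Thus |⟨90⟩| = ord(90) = 15.
Index = |(Z/271Z)^×| / |⟨90⟩| = 270 / 15 = 18.

18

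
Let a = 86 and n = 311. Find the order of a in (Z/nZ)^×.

By Lagrange's theorem, ord_311(86) divides φ(311) = 311 − 1 = 310 = 2 · 5 · 31.
Divisors of 310: 1, 2, 5, 10, 31, 62, 155, 310.
Compute 86^d (mod 311) for the divisors d until we hit 1:
86^1 ≡ 86 (mod 311)
86^2 ≡ 243 (mod 311)
86^5 ≡ 206 (mod 311)
86^10 ≡ 140 (mod 311)
86^31 ≡ 310 (mod 311)
86^62 ≡ 1 (mod 311) ✓
The smallest such exponent is 62, so the order of 86 is 62.

62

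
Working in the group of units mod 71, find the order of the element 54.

5

The order of 54 must divide φ(71) = 71 − 1 = 70 = 2 · 5 · 7.
Divisors of 70: 1, 2, 5, 7, 10, 14, 35, 70.
Compute 54^d (mod 71) for the divisors d until we hit 1:
54^1 ≡ 54 (mod 71)
54^2 ≡ 5 (mod 71)
54^5 ≡ 1 (mod 71) ✓
Therefore the multiplicative order of 54 modulo 71 is 5.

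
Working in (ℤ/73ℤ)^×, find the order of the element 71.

18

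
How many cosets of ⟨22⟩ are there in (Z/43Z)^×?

The order of 22 must divide φ(43) = 43 − 1 = 42 = 2 · 3 · 7.
Divisors of 42: 1, 2, 3, 6, 7, 14, 21, 42.
Check 22^d mod 43 for each divisor in increasing order:
22^1 ≡ 22 (mod 43)
22^2 ≡ 11 (mod 43)
22^3 ≡ 27 (mod 43)
22^6 ≡ 41 (mod 43)
22^7 ≡ 42 (mod 43)
22^14 ≡ 1 (mod 43) ✓
The order of 22 is 14, so the subgroup it generates has 14 elements.
[(Z/43Z)^× : ⟨22⟩] = 42/14 = 3.

3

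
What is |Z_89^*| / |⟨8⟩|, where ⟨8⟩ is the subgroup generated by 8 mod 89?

ord(8) | φ(89) = 89 − 1 = 88 = 2^3 · 11.
Divisors of 88: 1, 2, 4, 8, 11, 22, 44, 88.
Compute 8^d (mod 89) for the divisors d until we hit 1:
8^1 ≡ 8 (mod 89)
8^2 ≡ 64 (mod 89)
8^4 ≡ 2 (mod 89)
8^8 ≡ 4 (mod 89)
8^11 ≡ 1 (mod 89) ✓
The order of 8 is 11, so the subgroup it generates has 11 elements.
Index = |(Z/89Z)^×| / |⟨8⟩| = 88 / 11 = 8.

8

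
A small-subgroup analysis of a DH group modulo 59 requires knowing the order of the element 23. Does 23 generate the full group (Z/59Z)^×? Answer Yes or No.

Yes

φ(59) = 59 − 1 = 58 = 2 · 29.
23 is a primitive root mod 59 iff 23^(φ(59)/q) ≢ 1 for every prime q | φ(59), i.e. q ∈ {2, 29}.
23^29 ≡ 58 (mod 59)  [q = 2: ≢ 1 ✓]
23^2 ≡ 57 (mod 59)  [q = 29: ≢ 1 ✓]
None equal 1, so ord_59(23) = 58: 23 is a primitive root.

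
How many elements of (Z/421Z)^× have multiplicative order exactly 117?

0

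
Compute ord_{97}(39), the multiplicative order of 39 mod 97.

96

By Lagrange's theorem, ord_97(39) divides φ(97) = 97 − 1 = 96 = 2^5 · 3.
Divisors of 96: 1, 2, 3, 4, 6, 8, 12, 16, 24, 32, 48, 96.
Evaluate successive powers at the divisors of 96:
39^1 ≡ 39 (mod 97)
39^2 ≡ 66 (mod 97)
39^3 ≡ 52 (mod 97)
39^4 ≡ 88 (mod 97)
39^6 ≡ 85 (mod 97)
39^8 ≡ 81 (mod 97)
39^12 ≡ 47 (mod 97)
39^16 ≡ 62 (mod 97)
39^24 ≡ 75 (mod 97)
39^32 ≡ 61 (mod 97)
39^48 ≡ 96 (mod 97)
39^96 ≡ 1 (mod 97) ✓
So ord_97(39) = 96.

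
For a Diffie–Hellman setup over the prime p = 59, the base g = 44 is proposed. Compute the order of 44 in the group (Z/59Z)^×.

Since 44 ∈ (Z/59Z)^×, its order divides φ(59) = 59 − 1 = 58 = 2 · 29.
Divisors of 58: 1, 2, 29, 58.
Evaluate successive powers at the divisors of 58:
44^1 ≡ 44 (mod 59)
44^2 ≡ 48 (mod 59)
44^29 ≡ 58 (mod 59)
44^58 ≡ 1 (mod 59) ✓
Hence ord(44) = 58.

58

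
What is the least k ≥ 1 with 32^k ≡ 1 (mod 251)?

10

The order of 32 must divide φ(251) = 251 − 1 = 250 = 2 · 5^3.
Divisors of 250: 1, 2, 5, 10, 25, 50, 125, 250.
Evaluate successive powers at the divisors of 250:
32^1 ≡ 32 (mod 251)
32^2 ≡ 20 (mod 251)
32^5 ≡ 250 (mod 251)
32^10 ≡ 1 (mod 251) ✓
Hence ord(32) = 10.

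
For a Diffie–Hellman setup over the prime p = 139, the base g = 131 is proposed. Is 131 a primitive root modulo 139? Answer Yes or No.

No

φ(139) = 139 − 1 = 138 = 2 · 3 · 23.
131 is a primitive root mod 139 iff 131^(φ(139)/q) ≢ 1 for every prime q | φ(139), i.e. q ∈ {2, 3, 23}.
131^69 ≡ 1 (mod 139)  [q = 2: ≡ 1 ✗]
131^46 ≡ 1 (mod 139)  [q = 3: ≡ 1 ✗]
131^6 ≡ 129 (mod 139)  [q = 23: ≢ 1 ✓]
131^69 ≡ 1 shows ord(131) | 69, strictly less than φ(139); not a primitive root.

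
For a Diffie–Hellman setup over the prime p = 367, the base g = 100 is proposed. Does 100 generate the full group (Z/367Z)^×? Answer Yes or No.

No

φ(367) = 367 − 1 = 366 = 2 · 3 · 61.
Test 100^(366/q) mod 367 for each prime factor q of 366:
100^183 ≡ 1 (mod 367)  [q = 2: ≡ 1 ✗]
100^122 ≡ 83 (mod 367)  [q = 3: ≢ 1 ✓]
100^6 ≡ 120 (mod 367)  [q = 61: ≢ 1 ✓]
100^183 ≡ 1 shows ord(100) | 183, strictly less than φ(367); not a primitive root.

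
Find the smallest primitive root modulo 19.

2

φ(19) = 19 − 1 = 18 = 2 · 3^2.
Test candidates g = 2, 3, … against the prime factors q ∈ {2, 3} of φ(19): g is a generator iff g^(18/q) ≢ 1 for every such q.
g = 2: 2^9 ≡ 18; 2^6 ≡ 7 — none is 1, so 2 is a primitive root.
Hence the least primitive root of 19 is 2.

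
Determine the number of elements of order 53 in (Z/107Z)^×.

52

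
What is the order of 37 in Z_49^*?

21

Since 37 ∈ (Z/49Z)^×, its order divides φ(49) = φ(7^2) = 7·(7−1) = 42 = 2 · 3 · 7.
Divisors of 42: 1, 2, 3, 6, 7, 14, 21, 42.
Evaluate successive powers at the divisors of 42:
37^1 ≡ 37
37^2 ≡ 46
37^3 ≡ 36
37^6 ≡ 22
37^7 ≡ 30
37^14 ≡ 18
37^21 ≡ 1
Therefore the multiplicative order of 37 modulo 49 is 21.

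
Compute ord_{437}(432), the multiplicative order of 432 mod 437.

198

The order of 432 must divide φ(437) = φ(19·23) = (19−1)·(23−1) = 18·22 = 396 = 2^2 · 3^2 · 11.
Divisors of 396: 1, 2, 3, 4, 6, 9, 11, 12, 18, 22, 33, 36, 44, 66, 99, 132, 198, 396.
Evaluate successive powers at the divisors of 396:
432^1 ≡ 432 (mod 437)
432^2 ≡ 25 (mod 437)
432^3 ≡ 312 (mod 437)
432^4 ≡ 188 (mod 437)
432^6 ≡ 330 (mod 437)
432^9 ≡ 265 (mod 437)
432^11 ≡ 70 (mod 437)
432^12 ≡ 87 (mod 437)
432^18 ≡ 305 (mod 437)
432^22 ≡ 93 (mod 437)
432^33 ≡ 392 (mod 437)
432^36 ≡ 381 (mod 437)
432^44 ≡ 346 (mod 437)
432^66 ≡ 277 (mod 437)
432^99 ≡ 208 (mod 437)
432^132 ≡ 254 (mod 437)
432^198 ≡ 1 (mod 437) ✓
Hence ord(432) = 198.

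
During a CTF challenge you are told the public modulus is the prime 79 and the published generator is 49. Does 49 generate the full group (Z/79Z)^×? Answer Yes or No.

No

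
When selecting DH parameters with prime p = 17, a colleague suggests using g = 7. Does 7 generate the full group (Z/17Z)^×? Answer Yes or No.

φ(17) = 17 − 1 = 16 = 2^4.
It suffices to check that the order of 7 is not a proper divisor of 16: compute 7^(16/q) for q ∈ {2}.
7^8 ≡ 16 (mod 17)  [q = 2: ≢ 1 ✓]
All checks pass, so 7 has order 16 and is a primitive root modulo 17.

Yes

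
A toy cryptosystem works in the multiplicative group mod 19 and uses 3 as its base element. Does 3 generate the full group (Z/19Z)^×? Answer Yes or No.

φ(19) = 19 − 1 = 18 = 2 · 3^2.
An element g generates (Z/19Z)^× iff g^(18/q) ≢ 1 (mod 19) for each prime q ∈ {2, 3}.
3^9 ≡ 18 (mod 19)  [q = 2: ≢ 1 ✓]
3^6 ≡ 7 (mod 19)  [q = 3: ≢ 1 ✓]
All checks pass, so 3 has order 18 and is a primitive root modulo 19.

Yes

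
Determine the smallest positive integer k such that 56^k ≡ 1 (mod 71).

The order of 56 must divide φ(71) = 71 − 1 = 70 = 2 · 5 · 7.
Divisors of 70: 1, 2, 5, 7, 10, 14, 35, 70.
Compute 56^d (mod 71) for the divisors d until we hit 1:
56^1 ≡ 56 (mod 71)
56^2 ≡ 12 (mod 71)
56^5 ≡ 41 (mod 71)
56^7 ≡ 66 (mod 71)
56^10 ≡ 48 (mod 71)
56^14 ≡ 25 (mod 71)
56^35 ≡ 70 (mod 71)
56^70 ≡ 1 (mod 71) ✓
So ord_71(56) = 70.

70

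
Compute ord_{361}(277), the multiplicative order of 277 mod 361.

57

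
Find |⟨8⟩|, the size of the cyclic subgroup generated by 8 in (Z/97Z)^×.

16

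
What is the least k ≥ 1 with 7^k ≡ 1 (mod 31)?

By Lagrange's theorem, ord_31(7) divides φ(31) = 31 − 1 = 30 = 2 · 3 · 5.
Divisors of 30: 1, 2, 3, 5, 6, 10, 15, 30.
Evaluate successive powers at the divisors of 30:
7^1 ≡ 7 (mod 31)
7^2 ≡ 18 (mod 31)
7^3 ≡ 2 (mod 31)
7^5 ≡ 5 (mod 31)
7^6 ≡ 4 (mod 31)
7^10 ≡ 25 (mod 31)
7^15 ≡ 1 (mod 31) ✓
Hence ord(7) = 15.

15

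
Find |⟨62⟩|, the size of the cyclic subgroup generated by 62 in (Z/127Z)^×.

The order of 62 must divide φ(127) = 127 − 1 = 126 = 2 · 3^2 · 7.
Divisors of 126: 1, 2, 3, 6, 7, 9, 14, 18, 21, 42, 63, 126.
Test each divisor d:
62^1 ≡ 62 (mod 127)
62^2 ≡ 34 (mod 127)
62^3 ≡ 76 (mod 127)
62^6 ≡ 61 (mod 127)
62^7 ≡ 99 (mod 127)
62^9 ≡ 64 (mod 127)
62^14 ≡ 22 (mod 127)
62^18 ≡ 32 (mod 127)
62^21 ≡ 19 (mod 127)
62^42 ≡ 107 (mod 127)
62^63 ≡ 1 (mod 127) ✓
Therefore the multiplicative order of 62 modulo 127 is 63.

63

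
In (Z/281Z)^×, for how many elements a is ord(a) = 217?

0

φ(281) = 281 − 1 = 280 = 2^3 · 5 · 7.
Since (Z/281Z)^× is cyclic of order 280, the number of elements of order d is φ(d) when d | 280 and 0 otherwise.
Since 217 ∤ 280, the count is 0.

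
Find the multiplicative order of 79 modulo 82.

8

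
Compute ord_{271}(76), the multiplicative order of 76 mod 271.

Since 76 ∈ (Z/271Z)^×, its order divides φ(271) = 271 − 1 = 270 = 2 · 3^3 · 5.
Divisors of 270: 1, 2, 3, 5, 6, 9, 10, 15, 18, 27, 30, 45, 54, 90, 135, 270.
Test each divisor d:
76^1 ≡ 76
76^2 ≡ 85
76^3 ≡ 227
76^5 ≡ 54
76^6 ≡ 39
76^9 ≡ 181
76^10 ≡ 206
76^15 ≡ 13
76^18 ≡ 241
76^27 ≡ 261
76^30 ≡ 169
76^45 ≡ 29
76^54 ≡ 100
76^90 ≡ 28
76^135 ≡ 270
76^270 ≡ 1
Therefore the multiplicative order of 76 modulo 271 is 270.

270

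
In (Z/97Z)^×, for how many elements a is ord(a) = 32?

φ(97) = 97 − 1 = 96 = 2^5 · 3.
In a cyclic group of order 96, there are φ(d) elements of order d for each divisor d of 96, and zero for non-divisors.
32 = 2^5 divides 96, and φ(32) = 16.

16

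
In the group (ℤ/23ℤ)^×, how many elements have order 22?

φ(23) = 23 − 1 = 22 = 2 · 11.
In a cyclic group of order 22, there are φ(d) elements of order d for each divisor d of 22, and zero for non-divisors.
22 = 2 · 11 divides 22, and φ(22) = 10.

10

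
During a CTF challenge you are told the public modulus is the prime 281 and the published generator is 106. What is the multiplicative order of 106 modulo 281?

140

ord(106) | φ(281) = 281 − 1 = 280 = 2^3 · 5 · 7.
Divisors of 280: 1, 2, 4, 5, 7, 8, 10, 14, 20, 28, 35, 40, 56, 70, 140, 280.
Evaluate successive powers at the divisors of 280:
106^1 ≡ 106
106^2 ≡ 277
106^4 ≡ 16
106^5 ≡ 10
106^7 ≡ 241
106^8 ≡ 256
106^10 ≡ 100
106^14 ≡ 195
106^20 ≡ 165
106^28 ≡ 90
106^35 ≡ 53
106^40 ≡ 249
106^56 ≡ 232
106^70 ≡ 280
106^140 ≡ 1
So ord_281(106) = 140.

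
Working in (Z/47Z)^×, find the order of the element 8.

Since 8 ∈ (Z/47Z)^×, its order divides φ(47) = 47 − 1 = 46 = 2 · 23.
Divisors of 46: 1, 2, 23, 46.
Evaluate successive powers at the divisors of 46:
8^1 ≡ 8 (mod 47)
8^2 ≡ 17 (mod 47)
8^23 ≡ 1 (mod 47) ✓
The smallest such exponent is 23, so the order of 8 is 23.

23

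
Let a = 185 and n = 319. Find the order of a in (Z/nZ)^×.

ord(185) | φ(319) = φ(11·29) = (11−1)·(29−1) = 10·28 = 280 = 2^3 · 5 · 7.
Divisors of 280: 1, 2, 4, 5, 7, 8, 10, 14, 20, 28, 35, 40, 56, 70, 140, 280.
Test each divisor d:
185^1 ≡ 185 (mod 319)
185^2 ≡ 92 (mod 319)
185^4 ≡ 170 (mod 319)
185^5 ≡ 188 (mod 319)
185^7 ≡ 70 (mod 319)
185^8 ≡ 190 (mod 319)
185^10 ≡ 254 (mod 319)
185^14 ≡ 115 (mod 319)
185^20 ≡ 78 (mod 319)
185^28 ≡ 146 (mod 319)
185^35 ≡ 12 (mod 319)
185^40 ≡ 23 (mod 319)
185^56 ≡ 262 (mod 319)
185^70 ≡ 144 (mod 319)
185^140 ≡ 1 (mod 319) ✓
Therefore the multiplicative order of 185 modulo 319 is 140.

140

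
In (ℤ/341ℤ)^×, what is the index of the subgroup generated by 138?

The order of 138 must divide φ(341) = φ(11·31) = (11−1)·(31−1) = 10·30 = 300 = 2^2 · 3 · 5^2.
Divisors of 300: 1, 2, 3, 4, 5, 6, 10, 12, 15, 20, 25, 30, 50, 60, 75, 100, 150, 300.
Test each divisor d:
138^1 ≡ 138 (mod 341)
138^2 ≡ 289 (mod 341)
138^3 ≡ 326 (mod 341)
138^4 ≡ 317 (mod 341)
138^5 ≡ 98 (mod 341)
138^6 ≡ 225 (mod 341)
138^10 ≡ 56 (mod 341)
138^12 ≡ 157 (mod 341)
138^15 ≡ 32 (mod 341)
138^20 ≡ 67 (mod 341)
138^25 ≡ 87 (mod 341)
138^30 ≡ 1 (mod 341) ✓
Thus |⟨138⟩| = ord(138) = 30.
Index = |(Z/341Z)^×| / |⟨138⟩| = 300 / 30 = 10.

10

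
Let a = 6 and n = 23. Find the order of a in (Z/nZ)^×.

11

By Lagrange's theorem, ord_23(6) divides φ(23) = 23 − 1 = 22 = 2 · 11.
Divisors of 22: 1, 2, 11, 22.
Test each divisor d:
6^1 ≡ 6
6^2 ≡ 13
6^11 ≡ 1
So ord_23(6) = 11.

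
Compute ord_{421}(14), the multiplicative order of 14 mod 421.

By Lagrange's theorem, ord_421(14) divides φ(421) = 421 − 1 = 420 = 2^2 · 3 · 5 · 7.
Divisors of 420: 1, 2, 3, 4, 5, 6, 7, 10, 12, 14, 15, 20, 21, 28, 30, 35, 42, 60, 70, 84, 105, 140, 210, 420.
Check 14^d mod 421 for each divisor in increasing order:
14^1 ≡ 14 (mod 421)
14^2 ≡ 196 (mod 421)
14^3 ≡ 218 (mod 421)
14^4 ≡ 105 (mod 421)
14^5 ≡ 207 (mod 421)
14^6 ≡ 372 (mod 421)
14^7 ≡ 156 (mod 421)
14^10 ≡ 328 (mod 421)
14^12 ≡ 296 (mod 421)
14^14 ≡ 339 (mod 421)
14^15 ≡ 115 (mod 421)
14^20 ≡ 229 (mod 421)
14^21 ≡ 259 (mod 421)
14^28 ≡ 409 (mod 421)
14^30 ≡ 174 (mod 421)
14^35 ≡ 233 (mod 421)
14^42 ≡ 142 (mod 421)
14^60 ≡ 385 (mod 421)
14^70 ≡ 401 (mod 421)
14^84 ≡ 377 (mod 421)
14^105 ≡ 392 (mod 421)
14^140 ≡ 400 (mod 421)
14^210 ≡ 420 (mod 421)
14^420 ≡ 1 (mod 421) ✓
The smallest such exponent is 420, so the order of 14 is 420.

420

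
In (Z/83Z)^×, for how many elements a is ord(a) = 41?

40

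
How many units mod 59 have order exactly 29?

φ(59) = 59 − 1 = 58 = 2 · 29.
In a cyclic group of order 58, there are φ(d) elements of order d for each divisor d of 58, and zero for non-divisors.
29 | 58, and φ(29) = 29 − 1 = 28.

28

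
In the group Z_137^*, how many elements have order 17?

16

φ(137) = 137 − 1 = 136 = 2^3 · 17.
Since (Z/137Z)^× is cyclic of order 136, the number of elements of order d is φ(d) when d | 136 and 0 otherwise.
17 | 136, and φ(17) = 17 − 1 = 16.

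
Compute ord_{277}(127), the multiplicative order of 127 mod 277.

276

ord(127) | φ(277) = 277 − 1 = 276 = 2^2 · 3 · 23.
Divisors of 276: 1, 2, 3, 4, 6, 12, 23, 46, 69, 92, 138, 276.
Check 127^d mod 277 for each divisor in increasing order:
127^1 ≡ 127 (mod 277)
127^2 ≡ 63 (mod 277)
127^3 ≡ 245 (mod 277)
127^4 ≡ 91 (mod 277)
127^6 ≡ 193 (mod 277)
127^12 ≡ 131 (mod 277)
127^23 ≡ 242 (mod 277)
127^46 ≡ 117 (mod 277)
127^69 ≡ 60 (mod 277)
127^92 ≡ 116 (mod 277)
127^138 ≡ 276 (mod 277)
127^276 ≡ 1 (mod 277) ✓
Therefore the multiplicative order of 127 modulo 277 is 276.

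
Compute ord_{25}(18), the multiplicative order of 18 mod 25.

Since 18 ∈ (Z/25Z)^×, its order divides φ(25) = φ(5^2) = 5·(5−1) = 20 = 2^2 · 5.
Divisors of 20: 1, 2, 4, 5, 10, 20.
Compute 18^d (mod 25) for the divisors d until we hit 1:
18^1 ≡ 18
18^2 ≡ 24
18^4 ≡ 1
Therefore the multiplicative order of 18 modulo 25 is 4.

4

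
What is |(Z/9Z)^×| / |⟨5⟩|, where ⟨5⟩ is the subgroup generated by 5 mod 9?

ord(5) | φ(9) = φ(3^2) = 3·(3−1) = 6 = 2 · 3.
Divisors of 6: 1, 2, 3, 6.
Compute 5^d (mod 9) for the divisors d until we hit 1:
5^1 ≡ 5
5^2 ≡ 7
5^3 ≡ 8
5^6 ≡ 1
The order of 5 is 6, so the subgroup it generates has 6 elements.
[(Z/9Z)^× : ⟨5⟩] = 6/6 = 1.

1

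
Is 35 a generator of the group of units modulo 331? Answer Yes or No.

Yes

φ(331) = 331 − 1 = 330 = 2 · 3 · 5 · 11.
Test 35^(330/q) mod 331 for each prime factor q of 330:
35^165 ≡ 330 (mod 331)  [q = 2: ≢ 1 ✓]
35^110 ≡ 31 (mod 331)  [q = 3: ≢ 1 ✓]
35^66 ≡ 124 (mod 331)  [q = 5: ≢ 1 ✓]
35^30 ≡ 120 (mod 331)  [q = 11: ≢ 1 ✓]
All checks pass, so 35 has order 330 and is a primitive root modulo 331.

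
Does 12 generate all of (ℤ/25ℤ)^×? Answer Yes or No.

φ(25) = φ(5^2) = 5·(5−1) = 20 = 2^2 · 5.
12 is a primitive root mod 25 iff 12^(φ(25)/q) ≢ 1 for every prime q | φ(25), i.e. q ∈ {2, 5}.
12^10 ≡ 24 (mod 25)  [q = 2: ≢ 1 ✓]
12^4 ≡ 11 (mod 25)  [q = 5: ≢ 1 ✓]
All checks pass, so 12 has order 20 and is a primitive root modulo 25.

Yes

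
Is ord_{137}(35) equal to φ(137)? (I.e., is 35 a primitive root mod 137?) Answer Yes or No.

φ(137) = 137 − 1 = 136 = 2^3 · 17.
It suffices to check that the order of 35 is not a proper divisor of 136: compute 35^(136/q) for q ∈ {2, 17}.
35^68 ≡ 136 (mod 137)  [q = 2: ≢ 1 ✓]
35^8 ≡ 123 (mod 137)  [q = 17: ≢ 1 ✓]
Every test exponent gives a nontrivial residue, hence 35 generates the full group.

Yes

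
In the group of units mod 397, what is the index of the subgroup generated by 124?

18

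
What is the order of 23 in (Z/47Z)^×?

46

Since 23 ∈ (Z/47Z)^×, its order divides φ(47) = 47 − 1 = 46 = 2 · 23.
Divisors of 46: 1, 2, 23, 46.
Test each divisor d:
23^1 ≡ 23
23^2 ≡ 12
23^23 ≡ 46
23^46 ≡ 1
The smallest such exponent is 46, so the order of 23 is 46.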